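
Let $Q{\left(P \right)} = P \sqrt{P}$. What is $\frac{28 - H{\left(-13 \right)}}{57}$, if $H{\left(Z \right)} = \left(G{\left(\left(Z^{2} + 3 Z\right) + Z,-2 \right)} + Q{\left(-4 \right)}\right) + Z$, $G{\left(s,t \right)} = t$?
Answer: $\frac{43}{57} + \frac{8 i}{57} \approx 0.75439 + 0.14035 i$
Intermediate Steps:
$Q{\left(P \right)} = P^{\frac{3}{2}}$
$H{\left(Z \right)} = -2 + Z - 8 i$ ($H{\left(Z \right)} = \left(-2 + \left(-4\right)^{\frac{3}{2}}\right) + Z = \left(-2 - 8 i\right) + Z = -2 + Z - 8 i$)
$\frac{28 - H{\left(-13 \right)}}{57} = \frac{28 - \left(-2 - 13 - 8 i\right)}{57} = \left(28 - \left(-15 - 8 i\right)\right) \frac{1}{57} = \left(28 + \left(15 + 8 i\right)\right) \frac{1}{57} = \left(43 + 8 i\right) \frac{1}{57} = \frac{43}{57} + \frac{8 i}{57}$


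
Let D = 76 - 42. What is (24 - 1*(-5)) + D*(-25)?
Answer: -821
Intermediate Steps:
D = 34
(24 - 1*(-5)) + D*(-25) = (24 - 1*(-5)) + 34*(-25) = (24 + 5) - 850 = 29 - 850 = -821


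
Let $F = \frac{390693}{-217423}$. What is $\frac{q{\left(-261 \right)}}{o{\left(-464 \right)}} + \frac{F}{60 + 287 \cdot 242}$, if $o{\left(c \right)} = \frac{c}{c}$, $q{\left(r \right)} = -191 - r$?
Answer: $\frac{1057975578847}{15113942422} \approx 70.0$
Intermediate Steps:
$F = - \frac{390693}{217423}$ ($F = 390693 \left(- \frac{1}{217423}\right) = - \frac{390693}{217423} \approx -1.7969$)
$o{\left(c \right)} = 1$
$\frac{q{\left(-261 \right)}}{o{\left(-464 \right)}} + \frac{F}{60 + 287 \cdot 242} = \frac{-191 - -261}{1} - \frac{390693}{217423 \left(60 + 287 \cdot 242\right)} = \left(-191 + 261\right) 1 - \frac{390693}{217423 \left(60 + 69454\right)} = 70 \cdot 1 - \frac{390693}{217423 \cdot 69514} = 70 - \frac{390693}{15113942422} = \frac{1057975578847}{15113942422}$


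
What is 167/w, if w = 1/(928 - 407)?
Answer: 87007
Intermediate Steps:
w = 1/521 ≈ 0.0019194
167/w = 167/(1/521) = 167*521 = 87007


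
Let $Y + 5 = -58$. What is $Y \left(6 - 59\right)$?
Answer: $3339$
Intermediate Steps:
$Y = -63$ ($Y = -5 - 58 = -63$)
$Y \left(6 - 59\right) = - 63 \left(6 - 59\right) = \left(-63\right) \left(-53\right) = 3339$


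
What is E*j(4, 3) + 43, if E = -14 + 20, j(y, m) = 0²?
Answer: 43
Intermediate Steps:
j(y, m) = 0
E = 6
E*j(4, 3) + 43 = 6*0 + 43 = 0 + 43 = 43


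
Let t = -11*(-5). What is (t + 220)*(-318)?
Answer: -87450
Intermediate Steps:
t = 55
(t + 220)*(-318) = (55 + 220)*(-318) = 275*(-318) = -87450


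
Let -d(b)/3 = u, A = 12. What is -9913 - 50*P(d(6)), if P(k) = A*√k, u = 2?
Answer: -9913 - 600*I*√6 ≈ -9913.0 - 1469.7*I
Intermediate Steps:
d(b) = -6 (d(b) = -3*2 = -6)
P(k) = 12*√k
-9913 - 50*P(d(6)) = -9913 - 600*√(-6) = -9913 - 600*I*√6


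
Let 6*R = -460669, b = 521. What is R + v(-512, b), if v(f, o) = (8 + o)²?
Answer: 1218377/6 ≈ 2.0306e+5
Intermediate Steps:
R = -460669/6 (R = (⅙)*(-460669) = -460669/6 ≈ -76778.)
R + v(-512, b) = -460669/6 + (8 + 521)² = -460669/6 + 529² = -460669/6 + 279841 = 1218377/6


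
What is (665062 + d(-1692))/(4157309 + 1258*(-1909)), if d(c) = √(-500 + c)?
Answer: 665062/1755787 + 4*I*√137/1755787 ≈ 0.37878 + 2.6665e-5*I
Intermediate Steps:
(665062 + d(-1692))/(4157309 + 1258*(-1909)) = (665062 + √(-500 - 1692))/(4157309 + 1258*(-1909)) = (665062 + √(-2192))/(4157309 - 2401522) = (665062 + 4*I*√137)/1755787 = (665062 + 4*I*√137)*(1/1755787) = 665062/1755787 + 4*I*√137/1755787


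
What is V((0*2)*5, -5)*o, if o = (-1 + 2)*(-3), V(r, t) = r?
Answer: 0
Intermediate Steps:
o = -3 (o = 1*(-3) = -3)
V((0*2)*5, -5)*o = ((0*2)*5)*(-3) = (0*5)*(-3) = 0*(-3) = 0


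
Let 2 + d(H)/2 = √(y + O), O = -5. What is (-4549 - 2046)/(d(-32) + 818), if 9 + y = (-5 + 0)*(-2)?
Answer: -2684165/331306 + 6595*I/165653 ≈ -8.1018 + 0.039812*I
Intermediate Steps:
y = 1 (y = -9 + (-5 + 0)*(-2) = -9 - 5*(-2) = -9 + 10 = 1)
d(H) = -4 + 4*I (d(H) = -4 + 2*√(1 - 5) = -4 + 2*√(-4) = -4 + 2*(2*I) = -4 + 4*I)
(-4549 - 2046)/(d(-32) + 818) = (-4549 - 2046)/((-4 + 4*I) + 818) = -6595*(814 - 4*I)/662612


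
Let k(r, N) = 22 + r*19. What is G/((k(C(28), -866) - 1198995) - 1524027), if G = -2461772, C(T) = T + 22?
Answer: 1230886/1361025 ≈ 0.90438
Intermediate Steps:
C(T) = 22 + T
k(r, N) = 22 + 19*r
G/((k(C(28), -866) - 1198995) - 1524027) = -2461772/(((22 + 19*(22 + 28)) - 1198995) - 1524027) = -2461772/(((22 + 19*50) - 1198995) - 1524027) = -2461772/(((22 + 950) - 1198995) - 1524027) = -2461772/((972 - 1198995) - 1524027) = -2461772/(-1198023 - 1524027) = -2461772/(-2722050) = -2461772*(-1/2722050) = 1230886/1361025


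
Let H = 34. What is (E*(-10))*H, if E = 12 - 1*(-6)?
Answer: -6120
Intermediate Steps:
E = 18 (E = 12 + 6 = 18)
(E*(-10))*H = (18*(-10))*34 = -180*34 = -6120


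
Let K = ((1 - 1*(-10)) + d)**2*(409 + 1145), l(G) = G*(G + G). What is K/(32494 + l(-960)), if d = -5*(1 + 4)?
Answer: 152292/937847 ≈ 0.16238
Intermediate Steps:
l(G) = 2*G**2 (l(G) = G*(2*G) = 2*G**2)
d = -25 (d = -5*5 = -25)
K = 304584 (K = ((1 - 1*(-10)) - 25)**2*(409 + 1145) = ((1 + 10) - 25)**2*1554 = (11 - 25)**2*1554 = (-14)**2*1554 = 196*1554 = 304584)
K/(32494 + l(-960)) = 304584/(32494 + 2*(-960)**2) = 304584/(32494 + 2*921600) = 304584/(32494 + 1843200) = 304584/1875694 = 304584*(1/1875694) = 152292/937847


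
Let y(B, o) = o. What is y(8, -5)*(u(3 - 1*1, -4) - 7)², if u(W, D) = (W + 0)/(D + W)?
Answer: -320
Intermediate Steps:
u(W, D) = W/(D + W)
y(8, -5)*(u(3 - 1*1, -4) - 7)² = -5*((3 - 1*1)/(-4 + (3 - 1*1)) - 7)² = -5*((3 - 1)/(-4 + (3 - 1)) - 7)² = -5*(2/(-4 + 2) - 7)² = -5*(2/(-2) - 7)² = -5*(2*(-½) - 7)² = -5*(-1 - 7)² = -5*(-8)² = -5*64 = -320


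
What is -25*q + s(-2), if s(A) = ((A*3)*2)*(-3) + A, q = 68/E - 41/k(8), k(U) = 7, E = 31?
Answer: 27253/217 ≈ 125.59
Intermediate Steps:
q = -795/217 (q = 68/31 - 41/7 = -795/217 ≈ -3.6636)
s(A) = -17*A (s(A) = ((3*A)*2)*(-3) + A = (6*A)*(-3) + A = -18*A + A = -17*A)
-25*q + s(-2) = -25*(-795/217) - 17*(-2) = 19875/217 + 34 = 27253/217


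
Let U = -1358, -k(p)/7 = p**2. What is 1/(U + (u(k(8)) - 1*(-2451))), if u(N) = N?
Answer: 1/645 ≈ 0.0015504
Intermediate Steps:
k(p) = -7*p**2
1/(U + (u(k(8)) - 1*(-2451))) = 1/(-1358 + (-7*8**2 - 1*(-2451))) = 1/(-1358 + (-7*64 + 2451)) = 1/(-1358 + (-448 + 2451)) = 1/(-1358 + 2003) = 1/645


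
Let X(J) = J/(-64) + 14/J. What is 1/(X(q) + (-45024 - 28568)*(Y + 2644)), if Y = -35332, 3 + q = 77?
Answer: 1184/2848201149319 ≈ 4.1570e-10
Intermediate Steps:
q = 74 (q = -3 + 77 = 74)
X(J) = 14/J - J/64 (X(J) = J*(-1/64) + 14/J = -J/64 + 14/J = 14/J - J/64)
1/(X(q) + (-45024 - 28568)*(Y + 2644)) = 1/((14/74 - 1/64*74) + (-45024 - 28568)*(-35332 + 2644)) = 1/((14*(1/74) - 37/32) - 73592*(-32688)) = 1/((7/37 - 37/32) + 2405575296) = 1/(-1145/1184 + 2405575296) = 1/(2848201149319/1184) = 1184/2848201149319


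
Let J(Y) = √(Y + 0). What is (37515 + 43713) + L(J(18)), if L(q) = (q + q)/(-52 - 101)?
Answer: 81228 - 2*√2/51 ≈ 81228.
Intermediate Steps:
J(Y) = √Y
L(q) = -2*q/153 (L(q) = (2*q)/(-153) = (2*q)*(-1/153) = -2*q/153)
(37515 + 43713) + L(J(18)) = (37515 + 43713) - 2*√2/51 = 81228 - 2*√2/51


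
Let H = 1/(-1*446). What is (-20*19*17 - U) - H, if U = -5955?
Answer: -225229/446 ≈ -505.00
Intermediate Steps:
H = -1/446 (H = 1/(-446) = -1/446 ≈ -0.0022422)
(-20*19*17 - U) - H = (-20*19*17 - 1*(-5955)) - 1*(-1/446) = (-380*17 + 5955) + 1/446 = (-6460 + 5955) + 1/446 = -505 + 1/446 = -225229/446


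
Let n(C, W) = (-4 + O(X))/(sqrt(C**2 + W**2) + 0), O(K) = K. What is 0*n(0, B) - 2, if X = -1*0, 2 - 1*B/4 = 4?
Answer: -2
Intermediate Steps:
B = -8 (B = 8 - 4*4 = 8 - 16 = -8)
X = 0
n(C, W) = -4/sqrt(C**2 + W**2) (n(C, W) = (-4 + 0)/(sqrt(C**2 + W**2) + 0) = -4/sqrt(C**2 + W**2))
0*n(0, B) - 2 = 0*(-4/sqrt(0**2 + (-8)**2)) - 2 = 0*(-4/sqrt(0 + 64)) - 2 = 0*(-4/sqrt(64)) - 2 = 0*(-4*1/8) - 2 = 0*(-1/2) - 2 = 0 - 2 = -2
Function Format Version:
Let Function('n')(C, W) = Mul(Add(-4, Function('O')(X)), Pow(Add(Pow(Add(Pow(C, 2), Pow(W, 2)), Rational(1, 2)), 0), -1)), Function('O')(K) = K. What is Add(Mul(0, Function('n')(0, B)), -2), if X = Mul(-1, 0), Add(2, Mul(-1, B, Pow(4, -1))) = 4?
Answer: -2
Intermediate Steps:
B = -8 (B = Add(8, Mul(-4, 4)) = Add(8, -16) = -8)
X = 0
Function('n')(C, W) = Mul(-4, Pow(Add(Pow(C, 2), Pow(W, 2)), Rational(-1, 2))) (Function('n')(C, W) = Mul(Add(-4, 0), Pow(Add(Pow(Add(Pow(C, 2), Pow(W, 2)), Rational(1, 2)), 0), -1)) = Mul(-4, Pow(Pow(Add(Pow(C, 2), Pow(W, 2)), Rational(1, 2)), -1)) = Mul(-4, Pow(Add(Pow(C, 2), Pow(W, 2)), Rational(-1, 2))))
Add(Mul(0, Function('n')(0, B)), -2) = Add(Mul(0, Mul(-4, Pow(Add(Pow(0, 2), Pow(-8, 2)), Rational(-1, 2)))), -2) = Add(Mul(0, Mul(-4, Pow(Add(0, 64), Rational(-1, 2)))), -2) = Add(Mul(0, Mul(-4, Pow(64, Rational(-1, 2)))), -2) = Add(Mul(0, Mul(-4, Rational(1, 8))), -2) = Add(Mul(0, Rational(-1, 2)), -2) = Add(0, -2) = -2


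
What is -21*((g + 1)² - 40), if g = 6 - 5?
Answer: 756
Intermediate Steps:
g = 1
-21*((g + 1)² - 40) = -21*((1 + 1)² - 40) = -21*(2² - 40) = -21*(4 - 40) = -21*(-36) = 756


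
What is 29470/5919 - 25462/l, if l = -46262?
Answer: 757025359/136912389 ≈ 5.5293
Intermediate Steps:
29470/5919 - 25462/l = 29470/5919 - 25462/(-46262) = 29470*(1/5919) - 25462*(-1/46262) = 29470/5919 + 12731/23131 = 757025359/136912389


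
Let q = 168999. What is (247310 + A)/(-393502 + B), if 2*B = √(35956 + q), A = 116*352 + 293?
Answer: -151332999160/206458363687 - 192290*√204955/206458363687 ≈ -0.73342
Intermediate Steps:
A = 41125 (A = 40832 + 293 = 41125)
B = √204955/2 (B = √(35956 + 168999)/2 = √204955/2 ≈ 226.36)
(247310 + A)/(-393502 + B) = (247310 + 41125)/(-393502 + √204955/2) = 288435/(-393502 + √204955/2)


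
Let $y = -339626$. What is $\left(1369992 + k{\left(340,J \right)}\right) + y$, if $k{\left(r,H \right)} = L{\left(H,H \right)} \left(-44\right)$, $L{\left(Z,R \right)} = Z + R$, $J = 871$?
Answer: $953718$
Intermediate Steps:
$L{\left(Z,R \right)} = R + Z$
$k{\left(r,H \right)} = - 88 H$ ($k{\left(r,H \right)} = \left(H + H\right) \left(-44\right) = 2 H \left(-44\right) = - 88 H$)
$\left(1369992 + k{\left(340,J \right)}\right) + y = \left(1369992 - 76648\right) - 339626 = 1293344 - 339626 = 953718$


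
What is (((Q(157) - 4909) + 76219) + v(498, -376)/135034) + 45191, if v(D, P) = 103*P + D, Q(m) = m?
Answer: 7876379071/67517 ≈ 1.1666e+5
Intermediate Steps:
v(D, P) = D + 103*P
(((Q(157) - 4909) + 76219) + v(498, -376)/135034) + 45191 = (((157 - 4909) + 76219) + (498 + 103*(-376))/135034) + 45191 = ((-4752 + 76219) + (498 - 38728)*(1/135034)) + 45191 = (71467 - 38230*1/135034) + 45191 = (71467 - 19115/67517) + 45191 = 4825218324/67517 + 45191 = 7876379071/67517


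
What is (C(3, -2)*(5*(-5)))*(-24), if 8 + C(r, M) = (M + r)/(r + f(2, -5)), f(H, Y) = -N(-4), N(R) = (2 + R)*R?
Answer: -4920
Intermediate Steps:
N(R) = R*(2 + R)
f(H, Y) = -8 (f(H, Y) = -(-4)*(2 - 4) = -(-4)*(-2) = -1*8 = -8)
C(r, M) = -8 + (M + r)/(-8 + r) (C(r, M) = -8 + (M + r)/(r - 8) = -8 + (M + r)/(-8 + r))
(C(3, -2)*(5*(-5)))*(-24) = (((64 - 2 - 7*3)/(-8 + 3))*(5*(-5)))*(-24) = (((64 - 2 - 21)/(-5))*(-25))*(-24) = (-⅕*41*(-25))*(-24) = -41/5*(-25)*(-24) = 205*(-24) = -4920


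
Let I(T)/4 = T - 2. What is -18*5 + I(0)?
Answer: -98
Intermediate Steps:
I(T) = -8 + 4*T (I(T) = 4*(T - 2) = 4*(-2 + T) = -8 + 4*T)
-18*5 + I(0) = -18*5 + (-8 + 4*0) = -90 + (-8 + 0) = -90 - 8 = -98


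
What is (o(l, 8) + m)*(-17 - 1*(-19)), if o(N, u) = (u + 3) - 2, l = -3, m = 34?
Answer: 86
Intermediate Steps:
o(N, u) = 1 + u (o(N, u) = (3 + u) - 2 = 1 + u)
(o(l, 8) + m)*(-17 - 1*(-19)) = ((1 + 8) + 34)*(-17 - 1*(-19)) = (9 + 34)*(-17 + 19) = 43*2 = 86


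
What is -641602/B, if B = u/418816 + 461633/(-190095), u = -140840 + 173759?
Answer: 2220914459412480/8133980401 ≈ 2.7304e+5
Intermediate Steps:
u = 32919
B = -8133980401/3461514240 (B = 32919/418816 + 461633/(-190095) = 32919*(1/418816) + 461633*(-1/190095) = 32919/418816 - 20071/8265 = -8133980401/3461514240 ≈ -2.3498)
-641602/B = -641602/(-8133980401/3461514240) = -641602*(-3461514240/8133980401) = 2220914459412480/8133980401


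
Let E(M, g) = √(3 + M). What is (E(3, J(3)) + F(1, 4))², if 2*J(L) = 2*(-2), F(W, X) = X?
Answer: (4 + √6)² ≈ 41.596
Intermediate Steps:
J(L) = -2 (J(L) = (2*(-2))/2 = (½)*(-4) = -2)
(E(3, J(3)) + F(1, 4))² = (√(3 + 3) + 4)² = (√6 + 4)² = (4 + √6)²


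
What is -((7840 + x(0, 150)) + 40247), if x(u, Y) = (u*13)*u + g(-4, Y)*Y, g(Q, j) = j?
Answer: -70587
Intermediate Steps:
x(u, Y) = Y² + 13*u² (x(u, Y) = (u*13)*u + Y*Y = (13*u)*u + Y² = 13*u² + Y² = Y² + 13*u²)
-((7840 + x(0, 150)) + 40247) = -((7840 + (150² + 13*0²)) + 40247) = -((7840 + (22500 + 13*0)) + 40247) = -((7840 + (22500 + 0)) + 40247) = -((7840 + 22500) + 40247) = -(30340 + 40247) = -1*70587 = -70587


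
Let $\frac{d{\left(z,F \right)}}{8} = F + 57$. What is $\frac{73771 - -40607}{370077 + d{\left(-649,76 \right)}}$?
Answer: $\frac{114378}{371141} \approx 0.30818$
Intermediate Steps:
$d{\left(z,F \right)} = 456 + 8 F$ ($d{\left(z,F \right)} = 8 \left(F + 57\right) = 8 \left(57 + F\right) = 456 + 8 F$)
$\frac{73771 - -40607}{370077 + d{\left(-649,76 \right)}} = \frac{73771 - -40607}{370077 + \left(456 + 8 \cdot 76\right)} = \frac{73771 + \left(-97 + 40704\right)}{370077 + \left(456 + 608\right)} = \frac{73771 + 40607}{370077 + 1064} = \frac{114378}{371141}$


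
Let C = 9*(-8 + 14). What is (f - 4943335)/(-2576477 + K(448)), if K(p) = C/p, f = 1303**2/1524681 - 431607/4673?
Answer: 7889524822543787360/4111961476550660973 ≈ 1.9187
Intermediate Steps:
C = 54 (C = 9*6 = 54)
f = -650129130910/7124834313 (f = 1697809*(1/1524681) - 431607*1/4673 = 1697809/1524681 - 431607/4673 = -650129130910/7124834313 ≈ -91.248)
K(p) = 54/p
(f - 4943335)/(-2576477 + K(448)) = (-650129130910/7124834313 - 4943335)/(-2576477 + 54/448) = -35221092957784765/(7124834313*(-2576477 + 54*(1/448))) = -35221092957784765/(7124834313*(-2576477 + 27/224)) = -35221092957784765/(7124834313*(-577130821/224)) = -35221092957784765/7124834313*(-224/577130821) = 7889524822543787360/4111961476550660973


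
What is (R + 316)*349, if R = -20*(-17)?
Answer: 228944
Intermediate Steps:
R = 340
(R + 316)*349 = (340 + 316)*349 = 656*349 = 228944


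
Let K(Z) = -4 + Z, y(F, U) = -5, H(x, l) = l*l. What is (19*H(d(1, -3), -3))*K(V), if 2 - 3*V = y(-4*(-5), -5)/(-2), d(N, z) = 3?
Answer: -1425/2 ≈ -712.50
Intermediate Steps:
H(x, l) = l²
V = -⅙ (V = ⅔ - (-5)/(3*(-2)) = ⅔ - (-5)*(-1)/(3*2) = ⅔ - ⅓*5/2 = ⅔ - ⅚ = -⅙ ≈ -0.16667)
(19*H(d(1, -3), -3))*K(V) = (19*(-3)²)*(-4 - ⅙) = (19*9)*(-25/6) = 171*(-25/6) = -1425/2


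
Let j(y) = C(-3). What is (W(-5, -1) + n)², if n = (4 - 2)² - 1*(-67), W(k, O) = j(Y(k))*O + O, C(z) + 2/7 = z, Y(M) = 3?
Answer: 263169/49 ≈ 5370.8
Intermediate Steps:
C(z) = -2/7 + z
j(y) = -23/7 (j(y) = -2/7 - 3 = -23/7)
W(k, O) = -16*O/7 (W(k, O) = -23*O/7 + O = -16*O/7)
n = 71 (n = 2² + 67 = 4 + 67 = 71)
(W(-5, -1) + n)² = (-16/7*(-1) + 71)² = (16/7 + 71)² = (513/7)² = 263169/49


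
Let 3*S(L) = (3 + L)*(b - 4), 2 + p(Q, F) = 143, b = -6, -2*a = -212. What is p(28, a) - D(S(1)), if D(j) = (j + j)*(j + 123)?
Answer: 27589/9 ≈ 3065.4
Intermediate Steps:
a = 106 (a = -1/2*(-212) = 106)
p(Q, F) = 141 (p(Q, F) = -2 + 143 = 141)
S(L) = -10 - 10*L/3 (S(L) = ((3 + L)*(-6 - 4))/3 = ((3 + L)*(-10))/3 = (-30 - 10*L)/3 = -10 - 10*L/3)
D(j) = 2*j*(123 + j) (D(j) = (2*j)*(123 + j) = 2*j*(123 + j))
p(28, a) - D(S(1)) = 141 - 2*(-10 - 10/3*1)*(123 + (-10 - 10/3*1)) = 141 - 2*(-10 - 10/3)*(123 + (-10 - 10/3)) = 141 - 2*(-40)*(123 - 40/3)/3 = 141 - 2*(-40)*329/(3*3) = 141 - 1*(-26320/9) = 141 + 26320/9 = 27589/9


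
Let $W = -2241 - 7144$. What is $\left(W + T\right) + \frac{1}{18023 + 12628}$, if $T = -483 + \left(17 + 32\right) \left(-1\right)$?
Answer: $- \frac{303965966}{30651} \approx -9917.0$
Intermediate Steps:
$W = -9385$
$T = -532$ ($T = -483 + 49 \left(-1\right) = -483 - 49 = -532$)
$\left(W + T\right) + \frac{1}{18023 + 12628} = \left(-9385 - 532\right) + \frac{1}{18023 + 12628} = -9917 + \frac{1}{30651} = - \frac{303965966}{30651}$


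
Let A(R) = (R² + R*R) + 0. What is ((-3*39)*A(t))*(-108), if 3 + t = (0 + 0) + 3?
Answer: 0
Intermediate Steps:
t = 0 (t = -3 + ((0 + 0) + 3) = -3 + (0 + 3) = -3 + 3 = 0)
A(R) = 2*R² (A(R) = (R² + R²) + 0 = 2*R² + 0 = 2*R²)
((-3*39)*A(t))*(-108) = ((-3*39)*(2*0²))*(-108) = -234*0*(-108) = -117*0*(-108) = 0*(-108) = 0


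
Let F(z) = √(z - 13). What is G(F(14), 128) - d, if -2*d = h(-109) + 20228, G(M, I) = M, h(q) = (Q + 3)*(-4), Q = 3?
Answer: 10103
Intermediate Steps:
h(q) = -24 (h(q) = (3 + 3)*(-4) = 6*(-4) = -24)
F(z) = √(-13 + z)
d = -10102 (d = -(-24 + 20228)/2 = -½*20204 = -10102)
G(F(14), 128) - d = √(-13 + 14) - 1*(-10102) = √1 + 10102 = 1 + 10102 = 10103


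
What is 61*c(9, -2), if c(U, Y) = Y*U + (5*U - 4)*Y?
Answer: -6100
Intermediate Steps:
c(U, Y) = U*Y + Y*(-4 + 5*U) (c(U, Y) = U*Y + (-4 + 5*U)*Y = U*Y + Y*(-4 + 5*U))
61*c(9, -2) = 61*(2*(-2)*(-2 + 3*9)) = 61*(2*(-2)*(-2 + 27)) = 61*(2*(-2)*25) = 61*(-100) = -6100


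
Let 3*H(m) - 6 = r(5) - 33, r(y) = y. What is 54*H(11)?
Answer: -396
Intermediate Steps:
H(m) = -22/3 (H(m) = 2 + (5 - 33)/3 = 2 + (⅓)*(-28) = 2 - 28/3 = -22/3)
54*H(11) = 54*(-22/3) = -396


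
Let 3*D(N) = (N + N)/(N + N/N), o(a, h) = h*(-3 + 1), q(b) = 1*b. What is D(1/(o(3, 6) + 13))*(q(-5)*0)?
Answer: 0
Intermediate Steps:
q(b) = b
o(a, h) = -2*h (o(a, h) = h*(-2) = -2*h)
D(N) = 2*N/(3*(1 + N)) (D(N) = ((N + N)/(N + N/N))/3 = ((2*N)/(N + 1))/3 = ((2*N)/(1 + N))/3 = (2*N/(1 + N))/3 = 2*N/(3*(1 + N)))
D(1/(o(3, 6) + 13))*(q(-5)*0) = (2/(3*(-2*6 + 13)*(1 + 1/(-2*6 + 13))))*(-5*0) = (2/(3*(-12 + 13)*(1 + 1/(-12 + 13))))*0 = ((⅔)/(1*(1 + 1/1)))*0 = ((⅔)*1/(1 + 1))*0 = ((⅔)*1/2)*0 = ((⅔)*1*(½))*0 = (⅓)*0 = 0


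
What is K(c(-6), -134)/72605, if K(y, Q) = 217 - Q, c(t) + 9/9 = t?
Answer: 27/5585 ≈ 0.0048344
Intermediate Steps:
c(t) = -1 + t
K(c(-6), -134)/72605 = (217 - 1*(-134))/72605 = (217 + 134)*(1/72605) = 351*(1/72605) = 27/5585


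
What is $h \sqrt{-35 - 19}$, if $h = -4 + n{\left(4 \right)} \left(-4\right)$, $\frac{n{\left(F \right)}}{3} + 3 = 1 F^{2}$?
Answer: $- 480 i \sqrt{6} \approx - 1175.8 i$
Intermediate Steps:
$n{\left(F \right)} = -9 + 3 F^{2}$ ($n{\left(F \right)} = -9 + 3 \cdot 1 F^{2} = -9 + 3 F^{2}$)
$h = -160$ ($h = -4 + \left(-9 + 3 \cdot 4^{2}\right) \left(-4\right) = -4 + \left(-9 + 3 \cdot 16\right) \left(-4\right) = -4 + \left(-9 + 48\right) \left(-4\right) = -4 + 39 \left(-4\right) = -4 - 156 = -160$)
$h \sqrt{-35 - 19} = - 160 \sqrt{-35 - 19} = - 160 \sqrt{-54} = - 160 \cdot 3 i \sqrt{6} = - 480 i \sqrt{6}$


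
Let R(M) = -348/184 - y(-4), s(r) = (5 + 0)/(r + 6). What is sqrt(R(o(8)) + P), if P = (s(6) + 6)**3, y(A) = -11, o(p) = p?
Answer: 5*sqrt(29979879)/1656 ≈ 16.532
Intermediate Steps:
s(r) = 5/(6 + r)
R(M) = 419/46 (R(M) = -348/184 - 1*(-11) = -348*1/184 + 11 = -87/46 + 11 = 419/46)
P = 456533/1728 (P = (5/(6 + 6) + 6)**3 = (5/12 + 6)**3 = (77/12)**3 = 456533/1728 ≈ 264.20)
sqrt(R(o(8)) + P) = sqrt(419/46 + 456533/1728) = sqrt(10862275/39744) = 5*sqrt(29979879)/1656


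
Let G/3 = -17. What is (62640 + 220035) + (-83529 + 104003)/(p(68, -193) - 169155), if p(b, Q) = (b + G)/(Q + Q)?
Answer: 18456930297761/65293847 ≈ 2.8268e+5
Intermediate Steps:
G = -51 (G = 3*(-17) = -51)
p(b, Q) = (-51 + b)/(2*Q) (p(b, Q) = (b - 51)/(Q + Q) = (-51 + b)/((2*Q)) = (-51 + b)*(1/(2*Q)) = (-51 + b)/(2*Q))
(62640 + 220035) + (-83529 + 104003)/(p(68, -193) - 169155) = (62640 + 220035) + (-83529 + 104003)/((½)*(-51 + 68)/(-193) - 169155) = 282675 + 20474/((½)*(-1/193)*17 - 169155) = 282675 + 20474/(-17/386 - 169155) = 282675 + 20474/(-65293847/386) = 282675 + 20474*(-386/65293847) = 282675 - 7902964/65293847 = 18456930297761/65293847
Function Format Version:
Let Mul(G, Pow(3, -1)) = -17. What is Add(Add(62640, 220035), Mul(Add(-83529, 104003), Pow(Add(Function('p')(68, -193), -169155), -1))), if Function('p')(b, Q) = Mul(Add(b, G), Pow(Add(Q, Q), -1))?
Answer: Rational(18456930297761, 65293847) ≈ 2.8268e+5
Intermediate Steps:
G = -51 (G = Mul(3, -17) = -51)
Function('p')(b, Q) = Mul(Rational(1, 2), Pow(Q, -1), Add(-51, b)) (Function('p')(b, Q) = Mul(Add(b, -51), Pow(Add(Q, Q), -1)) = Mul(Add(-51, b), Pow(Mul(2, Q), -1)) = Mul(Add(-51, b), Mul(Rational(1, 2), Pow(Q, -1))) = Mul(Rational(1, 2), Pow(Q, -1), Add(-51, b)))
Add(Add(62640, 220035), Mul(Add(-83529, 104003), Pow(Add(Function('p')(68, -193), -169155), -1))) = Add(Add(62640, 220035), Mul(Add(-83529, 104003), Pow(Add(Mul(Rational(1, 2), Pow(-193, -1), Add(-51, 68)), -169155), -1))) = Add(282675, Mul(20474, Pow(Add(Mul(Rational(1, 2), Rational(-1, 193), 17), -169155), -1))) = Add(282675, Mul(20474, Pow(Add(Rational(-17, 386), -169155), -1))) = Add(282675, Mul(20474, Pow(Rational(-65293847, 386), -1))) = Add(282675, Mul(20474, Rational(-386, 65293847))) = Add(282675, Rational(-7902964, 65293847)) = Rational(18456930297761, 65293847)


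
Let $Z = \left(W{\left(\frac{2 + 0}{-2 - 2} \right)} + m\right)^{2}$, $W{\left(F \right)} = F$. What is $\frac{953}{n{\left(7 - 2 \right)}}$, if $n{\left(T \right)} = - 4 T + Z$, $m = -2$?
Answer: $- \frac{3812}{55} \approx -69.309$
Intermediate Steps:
$Z = \frac{25}{4}$ ($Z = \left(\frac{2 + 0}{-2 - 2} - 2\right)^{2} = \left(\frac{2}{-4} - 2\right)^{2} = \left(2 \left(- \frac{1}{4}\right) - 2\right)^{2} = \left(- \frac{1}{2} - 2\right)^{2} = \left(- \frac{5}{2}\right)^{2} = \frac{25}{4} \approx 6.25$)
$n{\left(T \right)} = \frac{25}{4} - 4 T$ ($n{\left(T \right)} = - 4 T + \frac{25}{4} = \frac{25}{4} - 4 T$)
$\frac{953}{n{\left(7 - 2 \right)}} = \frac{953}{\frac{25}{4} - 4 \left(7 - 2\right)} = \frac{953}{\frac{25}{4} - 20} = \frac{953}{- \frac{55}{4}} = 953 \left(- \frac{4}{55}\right) = - \frac{3812}{55}$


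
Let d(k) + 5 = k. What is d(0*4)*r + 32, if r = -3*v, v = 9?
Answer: 167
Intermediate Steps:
d(k) = -5 + k
r = -27 (r = -3*9 = -27)
d(0*4)*r + 32 = (-5 + 0*4)*(-27) + 32 = (-5 + 0)*(-27) + 32 = -5*(-27) + 32 = 135 + 32 = 167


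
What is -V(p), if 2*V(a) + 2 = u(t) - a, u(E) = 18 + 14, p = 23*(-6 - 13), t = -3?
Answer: -467/2 ≈ -233.50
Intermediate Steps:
p = -437 (p = 23*(-19) = -437)
u(E) = 32
V(a) = 15 - a/2 (V(a) = -1 + (32 - a)/2 = -1 + (16 - a/2) = 15 - a/2)
-V(p) = -(15 - ½*(-437)) = -(15 + 437/2) = -1*467/2 = -467/2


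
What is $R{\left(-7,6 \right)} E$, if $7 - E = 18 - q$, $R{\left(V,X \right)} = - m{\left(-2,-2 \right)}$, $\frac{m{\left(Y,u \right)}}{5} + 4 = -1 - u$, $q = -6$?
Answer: $-255$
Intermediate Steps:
$m{\left(Y,u \right)} = -25 - 5 u$ ($m{\left(Y,u \right)} = -20 + 5 \left(-1 - u\right) = -20 - \left(5 + 5 u\right) = -25 - 5 u$)
$R{\left(V,X \right)} = 15$ ($R{\left(V,X \right)} = - (-25 - -10) = - (-25 + 10) = \left(-1\right) \left(-15\right) = 15$)
$E = -17$ ($E = 7 - \left(18 - -6\right) = 7 - \left(18 + 6\right) = 7 - 24 = -17$)
$R{\left(-7,6 \right)} E = 15 \left(-17\right) = -255$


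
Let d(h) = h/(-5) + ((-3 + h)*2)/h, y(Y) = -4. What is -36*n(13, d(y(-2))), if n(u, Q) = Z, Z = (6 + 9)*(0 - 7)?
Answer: 3780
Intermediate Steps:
Z = -105 (Z = 15*(-7) = -105)
d(h) = -h/5 + (-6 + 2*h)/h (d(h) = h*(-1/5) + (-6 + 2*h)/h = -h/5 + (-6 + 2*h)/h)
n(u, Q) = -105
-36*n(13, d(y(-2))) = -36*(-105) = 3780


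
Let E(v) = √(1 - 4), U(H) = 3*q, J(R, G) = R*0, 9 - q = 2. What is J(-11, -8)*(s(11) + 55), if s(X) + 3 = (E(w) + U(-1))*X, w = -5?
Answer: 0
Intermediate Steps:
q = 7 (q = 9 - 1*2 = 9 - 2 = 7)
J(R, G) = 0
U(H) = 21 (U(H) = 3*7 = 21)
E(v) = I*√3 (E(v) = √(-3) = I*√3)
s(X) = -3 + X*(21 + I*√3) (s(X) = -3 + (I*√3 + 21)*X = -3 + (21 + I*√3)*X = -3 + X*(21 + I*√3))
J(-11, -8)*(s(11) + 55) = 0*((-3 + 21*11 + I*11*√3) + 55) = 0*((-3 + 231 + 11*I*√3) + 55) = 0*((228 + 11*I*√3) + 55) = 0*(283 + 11*I*√3) = 0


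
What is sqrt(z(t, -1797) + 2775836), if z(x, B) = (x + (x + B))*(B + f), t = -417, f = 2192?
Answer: sqrt(1736591) ≈ 1317.8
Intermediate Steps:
z(x, B) = (2192 + B)*(B + 2*x) (z(x, B) = (x + (x + B))*(B + 2192) = (x + (B + x))*(2192 + B) = (B + 2*x)*(2192 + B) = (2192 + B)*(B + 2*x))
sqrt(z(t, -1797) + 2775836) = sqrt(((-1797)**2 + 2192*(-1797) + 4384*(-417) + 2*(-1797)*(-417)) + 2775836) = sqrt((3229209 - 3939024 - 1828128 + 1498698) + 2775836) = sqrt(-1039245 + 2775836) = sqrt(1736591)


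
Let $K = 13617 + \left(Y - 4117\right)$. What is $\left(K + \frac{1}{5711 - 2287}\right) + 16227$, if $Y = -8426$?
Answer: $\frac{59238625}{3424} \approx 17301.0$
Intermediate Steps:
$K = 1074$ ($K = 13617 - 12543 = 1074$)
$\left(K + \frac{1}{5711 - 2287}\right) + 16227 = \left(1074 + \frac{1}{5711 - 2287}\right) + 16227 = \left(1074 + \frac{1}{3424}\right) + 16227 = \frac{3677377}{3424} + 16227 = \frac{59238625}{3424}$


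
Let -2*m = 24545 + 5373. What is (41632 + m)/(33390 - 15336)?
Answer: 523/354 ≈ 1.4774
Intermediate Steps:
m = -14959 (m = -(24545 + 5373)/2 = -½*29918 = -14959)
(41632 + m)/(33390 - 15336) = (41632 - 14959)/(33390 - 15336) = 26673/18054 = 26673*(1/18054) = 523/354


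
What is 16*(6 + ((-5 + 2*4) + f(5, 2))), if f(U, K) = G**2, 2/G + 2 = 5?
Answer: 1360/9 ≈ 151.11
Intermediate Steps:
G = 2/3 (G = 2/(-2 + 5) = 2/3 ≈ 0.66667)
f(U, K) = 4/9 (f(U, K) = (2/3)**2 = 4/9)
16*(6 + ((-5 + 2*4) + f(5, 2))) = 16*(6 + ((-5 + 2*4) + 4/9)) = 16*(6 + ((-5 + 8) + 4/9)) = 16*(6 + (3 + 4/9)) = 16*(6 + 31/9) = 16*(85/9) = 1360/9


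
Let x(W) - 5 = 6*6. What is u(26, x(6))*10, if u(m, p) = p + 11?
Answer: 520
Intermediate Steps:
x(W) = 41 (x(W) = 5 + 6*6 = 5 + 36 = 41)
u(m, p) = 11 + p
u(26, x(6))*10 = (11 + 41)*10 = 52*10 = 520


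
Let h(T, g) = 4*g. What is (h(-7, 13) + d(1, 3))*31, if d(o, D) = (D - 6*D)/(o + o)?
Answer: 2759/2 ≈ 1379.5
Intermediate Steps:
d(o, D) = -5*D/(2*o) (d(o, D) = (-5*D)/((2*o)) = (-5*D)*(1/(2*o)) = -5*D/(2*o))
(h(-7, 13) + d(1, 3))*31 = (4*13 - 5/2*3/1)*31 = (52 - 5/2*3*1)*31 = (52 - 15/2)*31 = (89/2)*31 = 2759/2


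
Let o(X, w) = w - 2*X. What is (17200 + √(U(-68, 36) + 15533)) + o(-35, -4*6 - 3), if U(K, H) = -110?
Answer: 17243 + √15423 ≈ 17367.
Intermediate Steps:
(17200 + √(U(-68, 36) + 15533)) + o(-35, -4*6 - 3) = (17200 + √(-110 + 15533)) + ((-4*6 - 3) - 2*(-35)) = (17200 + √15423) + ((-24 - 3) + 70) = (17200 + √15423) + (-27 + 70) = (17200 + √15423) + 43 = 17243 + √15423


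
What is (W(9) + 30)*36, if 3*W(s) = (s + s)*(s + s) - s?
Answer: 4860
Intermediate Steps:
W(s) = -s/3 + 4*s²/3 (W(s) = ((s + s)*(s + s) - s)/3 = ((2*s)*(2*s) - s)/3 = (4*s² - s)/3 = (-s + 4*s²)/3 = -s/3 + 4*s²/3)
(W(9) + 30)*36 = ((⅓)*9*(-1 + 4*9) + 30)*36 = ((⅓)*9*(-1 + 36) + 30)*36 = ((⅓)*9*35 + 30)*36 = (105 + 30)*36 = 135*36 = 4860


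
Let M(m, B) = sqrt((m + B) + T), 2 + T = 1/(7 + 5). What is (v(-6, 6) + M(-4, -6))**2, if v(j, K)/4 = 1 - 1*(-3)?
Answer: (96 + I*sqrt(429))**2/36 ≈ 244.08 + 110.47*I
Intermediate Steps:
T = -23/12 (T = -2 + 1/(7 + 5) = -2 + 1/12 = -23/12 ≈ -1.9167)
v(j, K) = 16 (v(j, K) = 4*(1 - 1*(-3)) = 4*(1 + 3) = 4*4 = 16)
M(m, B) = sqrt(-23/12 + B + m) (M(m, B) = sqrt((m + B) - 23/12) = sqrt((B + m) - 23/12) = sqrt(-23/12 + B + m))
(v(-6, 6) + M(-4, -6))**2 = (16 + sqrt(-69 + 36*(-6) + 36*(-4))/6)**2 = (16 + sqrt(-69 - 216 - 144)/6)**2 = (16 + sqrt(-429)/6)**2 = (16 + (I*sqrt(429))/6)**2 = (16 + I*sqrt(429)/6)**2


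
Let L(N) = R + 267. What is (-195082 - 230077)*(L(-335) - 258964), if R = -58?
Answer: 110012017045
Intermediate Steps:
L(N) = 209 (L(N) = -58 + 267 = 209)
(-195082 - 230077)*(L(-335) - 258964) = (-195082 - 230077)*(209 - 258964) = -425159*(-258755) = 110012017045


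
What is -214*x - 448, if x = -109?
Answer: 22878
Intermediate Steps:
-214*x - 448 = -214*(-109) - 448 = 23326 - 448 = 22878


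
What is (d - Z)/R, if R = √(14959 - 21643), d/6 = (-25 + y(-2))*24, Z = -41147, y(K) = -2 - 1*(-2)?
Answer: -37547*I*√1671/3342 ≈ -459.26*I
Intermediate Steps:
y(K) = 0 (y(K) = -2 + 2 = 0)
d = -3600 (d = 6*((-25 + 0)*24) = 6*(-25*24) = 6*(-600) = -3600)
R = 2*I*√1671 (R = √(-6684) = 2*I*√1671 ≈ 81.756*I)
(d - Z)/R = (-3600 - 1*(-41147))/((2*I*√1671)) = (-3600 + 41147)*(-I*√1671/3342) = 37547*(-I*√1671/3342) = -37547*I*√1671/3342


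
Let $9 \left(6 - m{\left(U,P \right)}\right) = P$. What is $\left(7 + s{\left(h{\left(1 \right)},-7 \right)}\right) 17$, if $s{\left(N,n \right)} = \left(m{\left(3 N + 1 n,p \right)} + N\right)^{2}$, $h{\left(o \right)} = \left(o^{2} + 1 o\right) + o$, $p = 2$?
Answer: $\frac{115736}{81} \approx 1428.8$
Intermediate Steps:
$h{\left(o \right)} = o^{2} + 2 o$ ($h{\left(o \right)} = \left(o^{2} + o\right) + o = \left(o + o^{2}\right) + o = o^{2} + 2 o$)
$m{\left(U,P \right)} = 6 - \frac{P}{9}$
$s{\left(N,n \right)} = \left(\frac{52}{9} + N\right)^{2}$ ($s{\left(N,n \right)} = \left(\left(6 - \frac{2}{9}\right) + N\right)^{2} = \left(\frac{52}{9} + N\right)^{2}$)
$\left(7 + s{\left(h{\left(1 \right)},-7 \right)}\right) 17 = \left(7 + \frac{\left(52 + 9 \cdot 1 \left(2 + 1\right)\right)^{2}}{81}\right) 17 = \left(7 + \frac{\left(52 + 9 \cdot 1 \cdot 3\right)^{2}}{81}\right) 17 = \left(7 + \frac{\left(52 + 9 \cdot 3\right)^{2}}{81}\right) 17 = \left(7 + \frac{\left(52 + 27\right)^{2}}{81}\right) 17 = \left(7 + \frac{79^{2}}{81}\right) 17 = \left(7 + \frac{1}{81} \cdot 6241\right) 17 = \left(7 + \frac{6241}{81}\right) 17 = \frac{6808}{81} \cdot 17 = \frac{115736}{81}$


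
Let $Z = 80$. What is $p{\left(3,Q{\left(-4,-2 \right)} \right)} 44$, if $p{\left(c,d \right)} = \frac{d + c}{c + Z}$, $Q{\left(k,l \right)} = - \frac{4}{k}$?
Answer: $\frac{176}{83} \approx 2.1205$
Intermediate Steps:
$p{\left(c,d \right)} = \frac{c + d}{80 + c}$ ($p{\left(c,d \right)} = \frac{d + c}{c + 80} = \frac{c + d}{80 + c}$)
$p{\left(3,Q{\left(-4,-2 \right)} \right)} 44 = \frac{3 - \frac{4}{-4}}{80 + 3} \cdot 44 = \frac{3 - -1}{83} \cdot 44 = \frac{3 + 1}{83} \cdot 44 = \frac{1}{83} \cdot 4 \cdot 44 = \frac{4}{83} \cdot 44 = \frac{176}{83}$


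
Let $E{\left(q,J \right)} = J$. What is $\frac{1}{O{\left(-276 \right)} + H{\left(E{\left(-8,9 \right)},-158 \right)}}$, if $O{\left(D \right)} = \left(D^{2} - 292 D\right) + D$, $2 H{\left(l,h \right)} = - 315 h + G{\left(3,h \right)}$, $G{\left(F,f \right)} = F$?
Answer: $\frac{2}{362757} \approx 5.5133 \cdot 10^{-6}$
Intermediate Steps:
$H{\left(l,h \right)} = \frac{3}{2} - \frac{315 h}{2}$ ($H{\left(l,h \right)} = \frac{- 315 h + 3}{2} = \frac{3 - 315 h}{2} = \frac{3}{2} - \frac{315 h}{2}$)
$O{\left(D \right)} = D^{2} - 291 D$
$\frac{1}{O{\left(-276 \right)} + H{\left(E{\left(-8,9 \right)},-158 \right)}} = \frac{1}{- 276 \left(-291 - 276\right) + \left(\frac{3}{2} - -24885\right)} = \frac{1}{\left(-276\right) \left(-567\right) + \left(\frac{3}{2} + 24885\right)} = \frac{1}{156492 + \frac{49773}{2}} = \frac{1}{\frac{362757}{2}} = \frac{2}{362757}$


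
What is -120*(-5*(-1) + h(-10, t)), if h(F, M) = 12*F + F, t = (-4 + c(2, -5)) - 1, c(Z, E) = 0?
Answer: 15000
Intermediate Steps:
t = -5 (t = (-4 + 0) - 1 = -4 - 1 = -5)
h(F, M) = 13*F
-120*(-5*(-1) + h(-10, t)) = -120*(-5*(-1) + 13*(-10)) = -120*(5 - 130) = -120*(-125) = 15000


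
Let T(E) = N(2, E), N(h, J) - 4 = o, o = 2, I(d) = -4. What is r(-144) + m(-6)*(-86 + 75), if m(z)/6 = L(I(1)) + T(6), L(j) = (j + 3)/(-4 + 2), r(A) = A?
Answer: -573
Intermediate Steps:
N(h, J) = 6 (N(h, J) = 4 + 2 = 6)
T(E) = 6
L(j) = -3/2 - j/2 (L(j) = (3 + j)/(-2) = (3 + j)*(-1/2) = -3/2 - j/2)
m(z) = 39 (m(z) = 6*((-3/2 - 1/2*(-4)) + 6) = 6*((-3/2 + 2) + 6) = 6*(1/2 + 6) = 6*(13/2) = 39)
r(-144) + m(-6)*(-86 + 75) = -144 + 39*(-86 + 75) = -144 + 39*(-11) = -144 - 429 = -573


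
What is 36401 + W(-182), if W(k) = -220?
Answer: 36181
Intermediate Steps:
36401 + W(-182) = 36401 - 220 = 36181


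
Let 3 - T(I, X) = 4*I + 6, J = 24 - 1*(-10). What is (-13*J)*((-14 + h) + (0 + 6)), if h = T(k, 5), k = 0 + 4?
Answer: 11934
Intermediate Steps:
J = 34 (J = 24 + 10 = 34)
k = 4
T(I, X) = -3 - 4*I (T(I, X) = 3 - (4*I + 6) = 3 - (6 + 4*I) = 3 + (-6 - 4*I) = -3 - 4*I)
h = -19 (h = -3 - 4*4 = -3 - 16 = -19)
(-13*J)*((-14 + h) + (0 + 6)) = (-13*34)*((-14 - 19) + (0 + 6)) = -442*(-33 + 6) = -442*(-27) = 11934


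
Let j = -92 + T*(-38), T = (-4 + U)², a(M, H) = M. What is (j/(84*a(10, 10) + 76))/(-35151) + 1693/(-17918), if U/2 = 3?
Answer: -13626844249/144232356522 ≈ -0.094478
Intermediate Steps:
U = 6 (U = 2*3 = 6)
T = 4 (T = (-4 + 6)² = 2² = 4)
j = -244 (j = -92 + 4*(-38) = -92 - 152 = -244)
(j/(84*a(10, 10) + 76))/(-35151) + 1693/(-17918) = -244/(84*10 + 76)/(-35151) + 1693/(-17918) = -244/(840 + 76)*(-1/35151) + 1693*(-1/17918) = -244/916*(-1/35151) - 1693/17918 = -244*1/916*(-1/35151) - 1693/17918 = -61/229*(-1/35151) - 1693/17918 = 61/8049579 - 1693/17918 = -13626844249/144232356522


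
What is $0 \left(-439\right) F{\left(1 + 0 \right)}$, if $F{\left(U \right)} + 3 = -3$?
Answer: $0$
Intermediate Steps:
$F{\left(U \right)} = -6$ ($F{\left(U \right)} = -3 - 3 = -6$)
$0 \left(-439\right) F{\left(1 + 0 \right)} = 0 \left(-439\right) \left(-6\right) = 0 \left(-6\right) = 0$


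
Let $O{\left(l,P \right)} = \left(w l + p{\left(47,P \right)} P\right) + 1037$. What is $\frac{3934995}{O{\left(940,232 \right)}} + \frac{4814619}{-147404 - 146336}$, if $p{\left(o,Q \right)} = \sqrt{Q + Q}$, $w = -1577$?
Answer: $- \frac{646168553883509613}{33924683609978980} - \frac{3651675360 \sqrt{29}}{2194352109313} \approx -19.056$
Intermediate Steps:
$p{\left(o,Q \right)} = \sqrt{2} \sqrt{Q}$ ($p{\left(o,Q \right)} = \sqrt{2 Q} = \sqrt{2} \sqrt{Q}$)
$O{\left(l,P \right)} = 1037 - 1577 l + \sqrt{2} P^{\frac{3}{2}}$ ($O{\left(l,P \right)} = \left(- 1577 l + \sqrt{2} \sqrt{P} P\right) + 1037 = \left(- 1577 l + \sqrt{2} P^{\frac{3}{2}}\right) + 1037 = 1037 - 1577 l + \sqrt{2} P^{\frac{3}{2}}$)
$\frac{3934995}{O{\left(940,232 \right)}} + \frac{4814619}{-147404 - 146336} = \frac{3934995}{1037 - 1482380 + \sqrt{2} \cdot 232^{\frac{3}{2}}} + \frac{4814619}{-147404 - 146336} = \frac{3934995}{1037 - 1482380 + \sqrt{2} \cdot 464 \sqrt{58}} + \frac{4814619}{-293740} = \frac{3934995}{1037 - 1482380 + 928 \sqrt{29}} + 4814619 \left(- \frac{1}{293740}\right) = \frac{3934995}{-1481343 + 928 \sqrt{29}} - \frac{253401}{15460} = - \frac{253401}{15460} + \frac{3934995}{-1481343 + 928 \sqrt{29}}$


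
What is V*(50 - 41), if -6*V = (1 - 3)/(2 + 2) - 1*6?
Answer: 39/4 ≈ 9.7500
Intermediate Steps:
V = 13/12 (V = -((1 - 3)/(2 + 2) - 1*6)/6 = -(-2/4 - 6)/6 = -(-2*¼ - 6)/6 = -(-½ - 6)/6 = -⅙*(-13/2) = 13/12 ≈ 1.0833)
V*(50 - 41) = 13*(50 - 41)/12 = (13/12)*9 = 39/4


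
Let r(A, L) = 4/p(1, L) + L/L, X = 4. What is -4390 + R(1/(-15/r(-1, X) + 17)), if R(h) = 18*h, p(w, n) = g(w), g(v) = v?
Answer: -30721/7 ≈ -4388.7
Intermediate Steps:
p(w, n) = w
r(A, L) = 5 (r(A, L) = 4/1 + L/L = 4*1 + 1 = 4 + 1 = 5)
-4390 + R(1/(-15/r(-1, X) + 17)) = -4390 + 18/(-15/5 + 17) = -4390 + 18/(-15*1/5 + 17) = -4390 + 18/(-3 + 17) = -4390 + 18/14 = -4390 + 18*(1/14) = -4390 + 9/7 = -30721/7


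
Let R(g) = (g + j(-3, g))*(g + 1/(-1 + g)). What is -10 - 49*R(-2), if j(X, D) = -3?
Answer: -1745/3 ≈ -581.67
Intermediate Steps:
R(g) = (-3 + g)*(g + 1/(-1 + g)) (R(g) = (g - 3)*(g + 1/(-1 + g)) = (-3 + g)*(g + 1/(-1 + g)))
-10 - 49*R(-2) = -10 - 49*(-3 + (-2)**3 - 4*(-2)**2 + 4*(-2))/(-1 - 2) = -10 - 49*(-3 - 8 - 4*4 - 8)/(-3) = -10 - (-49)*(-3 - 8 - 16 - 8)/3 = -10 - (-49)*(-35)/3 = -10 - 49*35/3 = -10 - 1715/3 = -1745/3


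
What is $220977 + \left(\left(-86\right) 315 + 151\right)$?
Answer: $194038$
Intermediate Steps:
$220977 + \left(\left(-86\right) 315 + 151\right) = 220977 + \left(-27090 + 151\right) = 220977 - 26939 = 194038$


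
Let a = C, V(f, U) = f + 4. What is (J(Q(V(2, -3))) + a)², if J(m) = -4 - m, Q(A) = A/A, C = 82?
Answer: 5929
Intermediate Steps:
V(f, U) = 4 + f
Q(A) = 1
a = 82
(J(Q(V(2, -3))) + a)² = ((-4 - 1*1) + 82)² = ((-4 - 1) + 82)² = (-5 + 82)² = 77² = 5929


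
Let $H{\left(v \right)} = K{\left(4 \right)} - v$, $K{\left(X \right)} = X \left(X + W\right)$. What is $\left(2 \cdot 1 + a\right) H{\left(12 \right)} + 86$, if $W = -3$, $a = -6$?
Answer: $118$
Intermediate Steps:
$K{\left(X \right)} = X \left(-3 + X\right)$ ($K{\left(X \right)} = X \left(X - 3\right) = X \left(-3 + X\right)$)
$H{\left(v \right)} = 4 - v$ ($H{\left(v \right)} = 4 \left(-3 + 4\right) - v = 4 \cdot 1 - v = 4 - v$)
$\left(2 \cdot 1 + a\right) H{\left(12 \right)} + 86 = \left(2 \cdot 1 - 6\right) \left(4 - 12\right) + 86 = \left(2 - 6\right) \left(4 - 12\right) + 86 = \left(-4\right) \left(-8\right) + 86 = 32 + 86 = 118$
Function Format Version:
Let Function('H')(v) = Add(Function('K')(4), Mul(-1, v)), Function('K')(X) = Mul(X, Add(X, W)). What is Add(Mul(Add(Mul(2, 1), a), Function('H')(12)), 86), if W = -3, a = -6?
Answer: 118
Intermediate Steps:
Function('K')(X) = Mul(X, Add(-3, X)) (Function('K')(X) = Mul(X, Add(X, -3)) = Mul(X, Add(-3, X)))
Function('H')(v) = Add(4, Mul(-1, v)) (Function('H')(v) = Add(Mul(4, Add(-3, 4)), Mul(-1, v)) = Add(Mul(4, 1), Mul(-1, v)) = Add(4, Mul(-1, v)))
Add(Mul(Add(Mul(2, 1), a), Function('H')(12)), 86) = Add(Mul(Add(Mul(2, 1), -6), Add(4, Mul(-1, 12))), 86) = Add(Mul(Add(2, -6), Add(4, -12)), 86) = Add(Mul(-4, -8), 86) = Add(32, 86) = 118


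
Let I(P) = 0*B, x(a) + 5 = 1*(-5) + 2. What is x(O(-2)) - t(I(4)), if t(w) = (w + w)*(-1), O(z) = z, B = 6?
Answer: -8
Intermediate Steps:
x(a) = -8 (x(a) = -5 + (1*(-5) + 2) = -5 + (-5 + 2) = -5 - 3 = -8)
I(P) = 0 (I(P) = 0*6 = 0)
t(w) = -2*w (t(w) = (2*w)*(-1) = -2*w)
x(O(-2)) - t(I(4)) = -8 - (-2)*0 = -8 - 1*0 = -8 + 0 = -8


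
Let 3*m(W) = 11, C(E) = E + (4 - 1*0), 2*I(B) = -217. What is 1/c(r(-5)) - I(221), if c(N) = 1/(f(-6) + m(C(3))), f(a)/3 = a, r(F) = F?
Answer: 565/6 ≈ 94.167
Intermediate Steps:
f(a) = 3*a
I(B) = -217/2 (I(B) = (½)*(-217) = -217/2)
C(E) = 4 + E (C(E) = E + (4 + 0) = E + 4 = 4 + E)
m(W) = 11/3 (m(W) = (⅓)*11 = 11/3)
c(N) = -3/43 (c(N) = 1/(3*(-6) + 11/3) = 1/(-18 + 11/3) = 1/(-43/3) = -3/43)
1/c(r(-5)) - I(221) = 1/(-3/43) - 1*(-217/2) = -43/3 + 217/2 = 565/6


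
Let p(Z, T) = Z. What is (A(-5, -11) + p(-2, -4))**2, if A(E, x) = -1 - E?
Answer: 4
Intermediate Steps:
(A(-5, -11) + p(-2, -4))**2 = ((-1 - 1*(-5)) - 2)**2 = ((-1 + 5) - 2)**2 = (4 - 2)**2 = 2**2 = 4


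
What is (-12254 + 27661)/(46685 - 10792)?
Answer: 15407/35893 ≈ 0.42925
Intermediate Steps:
(-12254 + 27661)/(46685 - 10792) = 15407/35893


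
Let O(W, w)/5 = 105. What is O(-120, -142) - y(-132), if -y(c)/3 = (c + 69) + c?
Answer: -60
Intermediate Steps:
O(W, w) = 525 (O(W, w) = 5*105 = 525)
y(c) = -207 - 6*c (y(c) = -3*((c + 69) + c) = -3*((69 + c) + c) = -3*(69 + 2*c) = -207 - 6*c)
O(-120, -142) - y(-132) = 525 - (-207 - 6*(-132)) = 525 - (-207 + 792) = 525 - 1*585 = 525 - 585 = -60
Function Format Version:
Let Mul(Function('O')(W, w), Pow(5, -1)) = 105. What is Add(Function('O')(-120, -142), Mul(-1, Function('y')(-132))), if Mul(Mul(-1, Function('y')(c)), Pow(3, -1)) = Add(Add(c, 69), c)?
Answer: -60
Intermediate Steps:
Function('O')(W, w) = 525 (Function('O')(W, w) = Mul(5, 105) = 525)
Function('y')(c) = Add(-207, Mul(-6, c)) (Function('y')(c) = Mul(-3, Add(Add(c, 69), c)) = Mul(-3, Add(Add(69, c), c)) = Mul(-3, Add(69, Mul(2, c))) = Add(-207, Mul(-6, c)))
Add(Function('O')(-120, -142), Mul(-1, Function('y')(-132))) = Add(525, Mul(-1, Add(-207, Mul(-6, -132)))) = Add(525, Mul(-1, Add(-207, 792))) = Add(525, Mul(-1, 585)) = Add(525, -585) = -60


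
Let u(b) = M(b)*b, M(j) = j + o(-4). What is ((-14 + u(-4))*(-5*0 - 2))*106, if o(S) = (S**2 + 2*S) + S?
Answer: 2968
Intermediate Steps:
o(S) = S**2 + 3*S
M(j) = 4 + j (M(j) = j - 4*(3 - 4) = j - 4*(-1) = j + 4 = 4 + j)
u(b) = b*(4 + b) (u(b) = (4 + b)*b = b*(4 + b))
((-14 + u(-4))*(-5*0 - 2))*106 = ((-14 - 4*(4 - 4))*(-5*0 - 2))*106 = ((-14 - 4*0)*(0 - 2))*106 = ((-14 + 0)*(-2))*106 = -14*(-2)*106 = 28*106 = 2968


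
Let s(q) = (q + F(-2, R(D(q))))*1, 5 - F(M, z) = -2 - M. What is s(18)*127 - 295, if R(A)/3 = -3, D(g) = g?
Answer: 2626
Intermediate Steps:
R(A) = -9 (R(A) = 3*(-3) = -9)
F(M, z) = 7 + M (F(M, z) = 5 - (-2 - M) = 5 + (2 + M) = 7 + M)
s(q) = 5 + q (s(q) = (q + (7 - 2))*1 = (q + 5)*1 = (5 + q)*1 = 5 + q)
s(18)*127 - 295 = (5 + 18)*127 - 295 = 23*127 - 295 = 2921 - 295 = 2626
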